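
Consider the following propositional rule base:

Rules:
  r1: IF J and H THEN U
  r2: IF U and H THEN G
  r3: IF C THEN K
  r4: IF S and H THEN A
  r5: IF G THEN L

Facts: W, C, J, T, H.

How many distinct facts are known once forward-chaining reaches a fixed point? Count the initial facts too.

9

Round 1 fires r1, r3, giving U, K.
Round 2 fires r2, giving G.
Round 3 fires r5, giving L.
Closure: {C, G, H, J, K, L, T, U, W} — 9 facts.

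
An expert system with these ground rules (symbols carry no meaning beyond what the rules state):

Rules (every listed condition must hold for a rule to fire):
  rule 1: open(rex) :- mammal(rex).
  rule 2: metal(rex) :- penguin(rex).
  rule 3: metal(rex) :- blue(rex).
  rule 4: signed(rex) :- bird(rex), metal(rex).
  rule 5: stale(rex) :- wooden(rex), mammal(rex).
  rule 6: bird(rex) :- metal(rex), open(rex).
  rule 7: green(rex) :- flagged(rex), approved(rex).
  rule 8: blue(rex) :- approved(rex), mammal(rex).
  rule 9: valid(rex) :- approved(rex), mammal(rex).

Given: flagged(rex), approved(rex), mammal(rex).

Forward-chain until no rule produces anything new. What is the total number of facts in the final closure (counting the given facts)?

10

Round 1 — rule 1, rule 7, rule 8, rule 9, derive open(rex), green(rex), blue(rex), valid(rex).
Round 2 — rule 3, derive metal(rex).
Round 3 — rule 6, derive bird(rex).
Round 4 — rule 4, derive signed(rex).
Closure: {approved(rex), bird(rex), blue(rex), flagged(rex), green(rex), mammal(rex), metal(rex), open(rex), signed(rex), valid(rex)} — 10 facts.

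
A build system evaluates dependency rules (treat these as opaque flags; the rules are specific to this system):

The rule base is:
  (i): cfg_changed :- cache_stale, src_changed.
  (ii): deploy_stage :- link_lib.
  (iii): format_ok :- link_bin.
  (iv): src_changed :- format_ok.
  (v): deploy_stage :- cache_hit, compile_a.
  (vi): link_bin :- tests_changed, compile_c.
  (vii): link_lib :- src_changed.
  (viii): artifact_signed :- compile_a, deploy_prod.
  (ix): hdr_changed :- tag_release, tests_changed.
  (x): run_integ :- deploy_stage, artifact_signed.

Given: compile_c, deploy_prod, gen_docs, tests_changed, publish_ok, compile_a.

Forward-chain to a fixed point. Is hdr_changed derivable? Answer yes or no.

[1] (vi) [link_bin :- tests_changed, compile_c.]; (viii) [artifact_signed :- compile_a, deploy_prod.]. ⇒ new: link_bin, artifact_signed.
[2] (iii) [format_ok :- link_bin.]. ⇒ new: format_ok.
[3] (iv) [src_changed :- format_ok.]. ⇒ new: src_changed.
[4] (vii) [link_lib :- src_changed.]. ⇒ new: link_lib.
[5] (ii) [deploy_stage :- link_lib.]. ⇒ new: deploy_stage.
[6] (x) [run_integ :- deploy_stage, artifact_signed.]. ⇒ new: run_integ.
Fixed point reached. hdr_changed is concluded only by (ix); (ix) needs tag_release (never derived).

no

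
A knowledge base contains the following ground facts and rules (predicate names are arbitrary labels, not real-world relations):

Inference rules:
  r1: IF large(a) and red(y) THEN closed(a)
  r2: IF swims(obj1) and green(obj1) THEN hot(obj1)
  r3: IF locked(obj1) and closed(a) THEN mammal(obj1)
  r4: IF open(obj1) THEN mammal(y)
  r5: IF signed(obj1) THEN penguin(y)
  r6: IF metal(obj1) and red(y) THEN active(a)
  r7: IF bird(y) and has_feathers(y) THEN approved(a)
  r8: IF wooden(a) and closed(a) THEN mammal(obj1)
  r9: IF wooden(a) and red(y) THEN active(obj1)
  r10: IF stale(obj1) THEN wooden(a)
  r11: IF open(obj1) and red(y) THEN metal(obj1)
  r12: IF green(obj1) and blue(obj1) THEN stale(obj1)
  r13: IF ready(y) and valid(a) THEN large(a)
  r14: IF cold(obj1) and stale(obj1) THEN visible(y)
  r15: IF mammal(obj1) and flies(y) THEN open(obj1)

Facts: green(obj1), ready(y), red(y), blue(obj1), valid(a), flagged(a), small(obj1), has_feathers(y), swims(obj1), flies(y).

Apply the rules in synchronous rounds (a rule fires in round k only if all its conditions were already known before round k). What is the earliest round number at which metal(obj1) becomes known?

[1] r2 [IF swims(obj1) and green(obj1) THEN hot(obj1)]; r12 [IF green(obj1) and blue(obj1) THEN stale(obj1)]; r13 [IF ready(y) and valid(a) THEN large(a)]. ⇒ new: hot(obj1), stale(obj1), large(a).
[2] r1 [IF large(a) and red(y) THEN closed(a)]; r10 [IF stale(obj1) THEN wooden(a)]. ⇒ new: closed(a), wooden(a).
[3] r8 [IF wooden(a) and closed(a) THEN mammal(obj1)]; r9 [IF wooden(a) and red(y) THEN active(obj1)]. ⇒ new: mammal(obj1), active(obj1).
[4] r15 [IF mammal(obj1) and flies(y) THEN open(obj1)]. ⇒ new: open(obj1).
[5] r4 [IF open(obj1) THEN mammal(y)]; r11 [IF open(obj1) and red(y) THEN metal(obj1)]. ⇒ new: mammal(y), metal(obj1).
metal(obj1) first appears in round 5.

5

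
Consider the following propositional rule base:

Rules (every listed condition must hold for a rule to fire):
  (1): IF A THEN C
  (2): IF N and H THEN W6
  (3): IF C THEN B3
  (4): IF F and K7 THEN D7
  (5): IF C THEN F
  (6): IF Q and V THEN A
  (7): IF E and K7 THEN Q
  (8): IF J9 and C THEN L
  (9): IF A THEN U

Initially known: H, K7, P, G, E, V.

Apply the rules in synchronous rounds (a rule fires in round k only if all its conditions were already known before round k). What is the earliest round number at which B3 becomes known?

Round 1 fires (7), giving Q.
Round 2 fires (6), giving A.
Round 3 fires (1), (9), giving C, U.
Round 4 fires (3), (5), giving B3, F.
B3 first appears in round 4.

4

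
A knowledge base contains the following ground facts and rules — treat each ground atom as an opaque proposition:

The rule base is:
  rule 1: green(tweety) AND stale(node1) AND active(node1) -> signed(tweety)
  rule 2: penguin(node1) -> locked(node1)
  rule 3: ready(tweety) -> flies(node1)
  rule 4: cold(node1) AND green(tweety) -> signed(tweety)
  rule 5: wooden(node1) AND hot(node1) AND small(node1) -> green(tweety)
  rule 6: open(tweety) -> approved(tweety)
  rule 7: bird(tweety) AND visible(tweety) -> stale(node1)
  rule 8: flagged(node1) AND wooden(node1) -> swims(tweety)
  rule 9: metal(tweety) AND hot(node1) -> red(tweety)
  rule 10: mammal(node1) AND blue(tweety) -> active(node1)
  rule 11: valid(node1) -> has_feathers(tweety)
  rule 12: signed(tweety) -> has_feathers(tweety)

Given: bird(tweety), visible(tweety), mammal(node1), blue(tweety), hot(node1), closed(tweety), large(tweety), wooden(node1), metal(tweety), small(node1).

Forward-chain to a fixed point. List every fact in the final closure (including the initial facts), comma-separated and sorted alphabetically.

active(node1), bird(tweety), blue(tweety), closed(tweety), green(tweety), has_feathers(tweety), hot(node1), large(tweety), mammal(node1), metal(tweety), red(tweety), signed(tweety), small(node1), stale(node1), visible(tweety), wooden(node1)

Round 1: rule 5 [wooden(node1) AND hot(node1) AND small(node1) -> green(tweety)]; rule 7 [bird(tweety) AND visible(tweety) -> stale(node1)]; rule 9 [metal(tweety) AND hot(node1) -> red(tweety)]; rule 10 [mammal(node1) AND blue(tweety) -> active(node1)]. New: green(tweety), stale(node1), red(tweety), active(node1).
Round 2: rule 1 [green(tweety) AND stale(node1) AND active(node1) -> signed(tweety)]. New: signed(tweety).
Round 3: rule 12 [signed(tweety) -> has_feathers(tweety)]. New: has_feathers(tweety).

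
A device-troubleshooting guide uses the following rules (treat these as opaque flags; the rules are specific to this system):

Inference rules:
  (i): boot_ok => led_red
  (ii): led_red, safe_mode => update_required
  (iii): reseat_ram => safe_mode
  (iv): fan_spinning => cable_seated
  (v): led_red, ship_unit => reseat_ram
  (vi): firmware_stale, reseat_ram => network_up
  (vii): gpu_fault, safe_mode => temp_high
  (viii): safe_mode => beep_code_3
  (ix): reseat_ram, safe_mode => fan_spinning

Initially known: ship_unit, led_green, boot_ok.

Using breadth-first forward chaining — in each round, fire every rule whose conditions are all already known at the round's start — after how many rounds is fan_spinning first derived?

4

Round 1: (i) [boot_ok => led_red]. Adds led_red.
Round 2: (v) [led_red, ship_unit => reseat_ram]. Adds reseat_ram.
Round 3: (iii) [reseat_ram => safe_mode]. Adds safe_mode.
Round 4: (ii) [led_red, safe_mode => update_required]; (viii) [safe_mode => beep_code_3]; (ix) [reseat_ram, safe_mode => fan_spinning]. Adds update_required, beep_code_3, fan_spinning.
fan_spinning first appears in round 4.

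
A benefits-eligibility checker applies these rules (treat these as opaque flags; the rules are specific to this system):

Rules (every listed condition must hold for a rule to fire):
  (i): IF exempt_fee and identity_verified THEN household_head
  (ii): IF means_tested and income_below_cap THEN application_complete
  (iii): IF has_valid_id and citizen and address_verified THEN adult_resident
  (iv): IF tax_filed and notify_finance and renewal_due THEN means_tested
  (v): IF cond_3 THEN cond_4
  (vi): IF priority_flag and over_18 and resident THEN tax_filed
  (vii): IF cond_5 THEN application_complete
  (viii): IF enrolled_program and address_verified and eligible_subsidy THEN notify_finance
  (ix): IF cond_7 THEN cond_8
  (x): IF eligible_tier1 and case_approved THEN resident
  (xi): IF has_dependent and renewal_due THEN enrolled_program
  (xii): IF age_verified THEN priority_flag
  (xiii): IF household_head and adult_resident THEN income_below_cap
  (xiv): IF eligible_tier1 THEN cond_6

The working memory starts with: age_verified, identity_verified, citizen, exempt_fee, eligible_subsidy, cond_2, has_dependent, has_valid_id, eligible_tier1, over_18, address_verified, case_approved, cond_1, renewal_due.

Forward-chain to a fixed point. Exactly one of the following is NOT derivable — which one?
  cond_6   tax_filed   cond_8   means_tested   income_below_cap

Round 1 fires (i), (iii), (x), (xi), (xii), (xiv), giving household_head, adult_resident, resident, enrolled_program, priority_flag, cond_6.
Round 2 fires (vi), (viii), (xiii), giving tax_filed, notify_finance, income_below_cap.
Round 3 fires (iv), giving means_tested.
Round 4 fires (ii), giving application_complete.
Derived: income_below_cap (round 2), tax_filed (round 2), means_tested (round 3), cond_6 (round 1). cond_8 never appears in any round.

cond_8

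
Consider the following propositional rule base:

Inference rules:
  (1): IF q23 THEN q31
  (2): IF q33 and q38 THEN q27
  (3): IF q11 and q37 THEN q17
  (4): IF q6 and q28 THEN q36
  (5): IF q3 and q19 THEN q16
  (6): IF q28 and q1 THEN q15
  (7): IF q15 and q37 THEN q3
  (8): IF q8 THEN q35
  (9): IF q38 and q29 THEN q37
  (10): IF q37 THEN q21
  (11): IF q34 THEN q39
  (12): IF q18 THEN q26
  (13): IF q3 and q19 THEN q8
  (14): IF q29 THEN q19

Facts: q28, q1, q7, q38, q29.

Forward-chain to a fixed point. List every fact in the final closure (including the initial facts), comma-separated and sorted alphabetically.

q1, q15, q16, q19, q21, q28, q29, q3, q35, q37, q38, q7, q8

Round 1: (6) [IF q28 and q1 THEN q15]; (9) [IF q38 and q29 THEN q37]; (14) [IF q29 THEN q19]. Adds q15, q37, q19.
Round 2: (7) [IF q15 and q37 THEN q3]; (10) [IF q37 THEN q21]. Adds q3, q21.
Round 3: (5) [IF q3 and q19 THEN q16]; (13) [IF q3 and q19 THEN q8]. Adds q16, q8.
Round 4: (8) [IF q8 THEN q35]. Adds q35.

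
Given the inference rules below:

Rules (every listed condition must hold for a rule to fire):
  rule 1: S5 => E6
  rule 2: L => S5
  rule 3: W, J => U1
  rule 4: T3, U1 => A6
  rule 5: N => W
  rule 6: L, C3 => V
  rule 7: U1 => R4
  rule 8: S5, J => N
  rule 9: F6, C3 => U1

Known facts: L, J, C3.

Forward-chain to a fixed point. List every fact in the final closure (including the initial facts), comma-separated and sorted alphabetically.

Round 1: rule 2 [L => S5]; rule 6 [L, C3 => V]. Adds S5, V.
Round 2: rule 1 [S5 => E6]; rule 8 [S5, J => N]. Adds E6, N.
Round 3: rule 5 [N => W]. Adds W.
Round 4: rule 3 [W, J => U1]. Adds U1.
Round 5: rule 7 [U1 => R4]. Adds R4.

C3, E6, J, L, N, R4, S5, U1, V, W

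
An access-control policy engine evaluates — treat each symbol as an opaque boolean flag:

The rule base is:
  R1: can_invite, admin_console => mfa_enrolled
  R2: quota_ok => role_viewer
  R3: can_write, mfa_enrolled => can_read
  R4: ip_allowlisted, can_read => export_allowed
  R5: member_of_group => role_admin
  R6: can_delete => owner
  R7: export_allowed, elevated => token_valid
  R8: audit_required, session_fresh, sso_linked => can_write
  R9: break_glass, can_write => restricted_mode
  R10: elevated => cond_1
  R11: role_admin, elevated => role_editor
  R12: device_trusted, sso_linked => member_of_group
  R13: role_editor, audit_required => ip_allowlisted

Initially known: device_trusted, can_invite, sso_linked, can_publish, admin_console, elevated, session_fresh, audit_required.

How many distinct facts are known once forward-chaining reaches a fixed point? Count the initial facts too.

18

Round 1: R1 [can_invite, admin_console => mfa_enrolled]; R8 [audit_required, session_fresh, sso_linked => can_write]; R10 [elevated => cond_1]; R12 [device_trusted, sso_linked => member_of_group]. New: mfa_enrolled, can_write, cond_1, member_of_group.
Round 2: R3 [can_write, mfa_enrolled => can_read]; R5 [member_of_group => role_admin]. New: can_read, role_admin.
Round 3: R11 [role_admin, elevated => role_editor]. New: role_editor.
Round 4: R13 [role_editor, audit_required => ip_allowlisted]. New: ip_allowlisted.
Round 5: R4 [ip_allowlisted, can_read => export_allowed]. New: export_allowed.
Round 6: R7 [export_allowed, elevated => token_valid]. New: token_valid.
Closure: {admin_console, audit_required, can_invite, can_publish, can_read, can_write, cond_1, device_trusted, elevated, export_allowed, ip_allowlisted, member_of_group, mfa_enrolled, role_admin, role_editor, session_fresh, sso_linked, token_valid} — 18 facts.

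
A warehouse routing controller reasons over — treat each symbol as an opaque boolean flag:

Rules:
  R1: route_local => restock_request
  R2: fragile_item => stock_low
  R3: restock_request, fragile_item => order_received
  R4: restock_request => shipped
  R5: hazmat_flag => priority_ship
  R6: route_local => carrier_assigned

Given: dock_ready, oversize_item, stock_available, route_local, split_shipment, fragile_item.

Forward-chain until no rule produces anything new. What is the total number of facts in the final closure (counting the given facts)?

11

Round 1: R1 [route_local => restock_request]; R2 [fragile_item => stock_low]; R6 [route_local => carrier_assigned]. Adds restock_request, stock_low, carrier_assigned.
Round 2: R3 [restock_request, fragile_item => order_received]; R4 [restock_request => shipped]. Adds order_received, shipped.
Closure: {carrier_assigned, dock_ready, fragile_item, order_received, oversize_item, restock_request, route_local, shipped, split_shipment, stock_available, stock_low} — 11 facts.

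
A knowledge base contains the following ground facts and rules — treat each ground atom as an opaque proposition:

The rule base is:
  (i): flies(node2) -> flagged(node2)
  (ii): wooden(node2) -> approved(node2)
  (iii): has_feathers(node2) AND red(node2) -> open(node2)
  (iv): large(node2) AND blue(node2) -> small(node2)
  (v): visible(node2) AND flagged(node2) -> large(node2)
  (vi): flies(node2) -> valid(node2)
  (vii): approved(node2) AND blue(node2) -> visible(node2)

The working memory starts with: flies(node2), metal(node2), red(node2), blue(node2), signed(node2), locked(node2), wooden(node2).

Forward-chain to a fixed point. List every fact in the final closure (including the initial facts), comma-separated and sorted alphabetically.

approved(node2), blue(node2), flagged(node2), flies(node2), large(node2), locked(node2), metal(node2), red(node2), signed(node2), small(node2), valid(node2), visible(node2), wooden(node2)

[1] (i) [flies(node2) -> flagged(node2)]; (ii) [wooden(node2) -> approved(node2)]; (vi) [flies(node2) -> valid(node2)]. ⇒ new: flagged(node2), approved(node2), valid(node2).
[2] (vii) [approved(node2) AND blue(node2) -> visible(node2)]. ⇒ new: visible(node2).
[3] (v) [visible(node2) AND flagged(node2) -> large(node2)]. ⇒ new: large(node2).
[4] (iv) [large(node2) AND blue(node2) -> small(node2)]. ⇒ new: small(node2).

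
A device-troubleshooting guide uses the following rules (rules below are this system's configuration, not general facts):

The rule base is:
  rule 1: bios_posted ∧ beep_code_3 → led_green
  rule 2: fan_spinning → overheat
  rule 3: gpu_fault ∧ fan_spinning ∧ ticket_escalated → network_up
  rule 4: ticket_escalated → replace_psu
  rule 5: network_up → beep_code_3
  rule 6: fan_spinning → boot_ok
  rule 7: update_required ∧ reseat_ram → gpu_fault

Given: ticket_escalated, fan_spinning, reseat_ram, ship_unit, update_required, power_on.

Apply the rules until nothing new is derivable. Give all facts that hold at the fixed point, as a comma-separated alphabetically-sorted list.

beep_code_3, boot_ok, fan_spinning, gpu_fault, network_up, overheat, power_on, replace_psu, reseat_ram, ship_unit, ticket_escalated, update_required

Round 1 fires rule 2, rule 4, rule 6, rule 7, giving overheat, replace_psu, boot_ok, gpu_fault.
Round 2 fires rule 3, giving network_up.
Round 3 fires rule 5, giving beep_code_3.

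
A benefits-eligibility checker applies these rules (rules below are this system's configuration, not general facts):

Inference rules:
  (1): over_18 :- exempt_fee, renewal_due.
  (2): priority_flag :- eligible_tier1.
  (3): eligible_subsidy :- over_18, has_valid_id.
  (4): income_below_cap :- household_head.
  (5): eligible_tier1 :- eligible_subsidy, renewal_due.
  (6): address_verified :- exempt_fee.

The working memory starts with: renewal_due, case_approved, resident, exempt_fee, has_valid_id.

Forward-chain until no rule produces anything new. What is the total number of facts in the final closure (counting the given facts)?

[1] (1) [over_18 :- exempt_fee, renewal_due.]; (6) [address_verified :- exempt_fee.]. ⇒ new: over_18, address_verified.
[2] (3) [eligible_subsidy :- over_18, has_valid_id.]. ⇒ new: eligible_subsidy.
[3] (5) [eligible_tier1 :- eligible_subsidy, renewal_due.]. ⇒ new: eligible_tier1.
[4] (2) [priority_flag :- eligible_tier1.]. ⇒ new: priority_flag.
Closure: {address_verified, case_approved, eligible_subsidy, eligible_tier1, exempt_fee, has_valid_id, over_18, priority_flag, renewal_due, resident} — 10 facts.

10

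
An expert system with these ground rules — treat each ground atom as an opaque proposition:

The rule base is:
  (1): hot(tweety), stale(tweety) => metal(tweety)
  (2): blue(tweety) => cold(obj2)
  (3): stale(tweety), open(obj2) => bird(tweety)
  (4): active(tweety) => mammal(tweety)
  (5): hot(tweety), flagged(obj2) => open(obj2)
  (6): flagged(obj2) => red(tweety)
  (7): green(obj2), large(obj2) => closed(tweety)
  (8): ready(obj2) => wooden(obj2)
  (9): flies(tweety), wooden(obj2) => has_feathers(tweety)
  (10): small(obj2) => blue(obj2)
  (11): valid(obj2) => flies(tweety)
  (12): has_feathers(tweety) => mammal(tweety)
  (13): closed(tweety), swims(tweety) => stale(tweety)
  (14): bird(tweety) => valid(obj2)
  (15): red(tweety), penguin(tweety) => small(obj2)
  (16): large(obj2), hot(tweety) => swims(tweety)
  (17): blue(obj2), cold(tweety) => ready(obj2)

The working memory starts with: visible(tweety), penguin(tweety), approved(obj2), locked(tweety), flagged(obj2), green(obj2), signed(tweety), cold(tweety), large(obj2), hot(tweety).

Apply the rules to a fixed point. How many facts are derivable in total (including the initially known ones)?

Round 1 — (5), (6), (7), (16), derive open(obj2), red(tweety), closed(tweety), swims(tweety).
Round 2 — (13), (15), derive stale(tweety), small(obj2).
Round 3 — (1), (3), (10), derive metal(tweety), bird(tweety), blue(obj2).
Round 4 — (14), (17), derive valid(obj2), ready(obj2).
Round 5 — (8), (11), derive wooden(obj2), flies(tweety).
Round 6 — (9), derive has_feathers(tweety).
Round 7 — (12), derive mammal(tweety).
Closure: {approved(obj2), bird(tweety), blue(obj2), closed(tweety), cold(tweety), flagged(obj2), flies(tweety), green(obj2), has_feathers(tweety), hot(tweety), large(obj2), locked(tweety), mammal(tweety), metal(tweety), open(obj2), penguin(tweety), ready(obj2), red(tweety), signed(tweety), small(obj2), stale(tweety), swims(tweety), valid(obj2), visible(tweety), wooden(obj2)} — 25 facts.

25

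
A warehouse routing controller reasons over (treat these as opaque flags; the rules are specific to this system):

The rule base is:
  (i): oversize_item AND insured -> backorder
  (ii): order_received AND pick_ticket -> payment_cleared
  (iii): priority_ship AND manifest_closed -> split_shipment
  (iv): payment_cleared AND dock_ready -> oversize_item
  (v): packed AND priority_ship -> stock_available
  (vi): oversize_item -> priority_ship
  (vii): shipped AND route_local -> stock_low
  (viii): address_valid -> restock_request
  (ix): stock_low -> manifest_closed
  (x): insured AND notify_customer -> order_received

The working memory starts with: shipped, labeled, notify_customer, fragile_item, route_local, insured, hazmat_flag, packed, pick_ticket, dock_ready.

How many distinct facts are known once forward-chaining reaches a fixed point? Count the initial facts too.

19

Round 1 — (vii), (x), derive stock_low, order_received.
Round 2 — (ii), (ix), derive payment_cleared, manifest_closed.
Round 3 — (iv), derive oversize_item.
Round 4 — (i), (vi), derive backorder, priority_ship.
Round 5 — (iii), (v), derive split_shipment, stock_available.
Closure: {backorder, dock_ready, fragile_item, hazmat_flag, insured, labeled, manifest_closed, notify_customer, order_received, oversize_item, packed, payment_cleared, pick_ticket, priority_ship, route_local, shipped, split_shipment, stock_available, stock_low} — 19 facts.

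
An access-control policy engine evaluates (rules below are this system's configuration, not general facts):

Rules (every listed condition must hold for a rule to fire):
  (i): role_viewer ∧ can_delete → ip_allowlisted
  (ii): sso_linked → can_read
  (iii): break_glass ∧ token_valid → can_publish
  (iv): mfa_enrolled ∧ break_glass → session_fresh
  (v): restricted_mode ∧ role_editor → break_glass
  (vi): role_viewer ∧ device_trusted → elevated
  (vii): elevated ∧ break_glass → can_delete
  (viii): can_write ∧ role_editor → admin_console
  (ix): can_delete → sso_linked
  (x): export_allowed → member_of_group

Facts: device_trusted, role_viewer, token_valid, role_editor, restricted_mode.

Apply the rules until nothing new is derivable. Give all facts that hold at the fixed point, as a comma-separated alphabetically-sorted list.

break_glass, can_delete, can_publish, can_read, device_trusted, elevated, ip_allowlisted, restricted_mode, role_editor, role_viewer, sso_linked, token_valid

Round 1: (v) [restricted_mode ∧ role_editor → break_glass]; (vi) [role_viewer ∧ device_trusted → elevated]. Adds break_glass, elevated.
Round 2: (iii) [break_glass ∧ token_valid → can_publish]; (vii) [elevated ∧ break_glass → can_delete]. Adds can_publish, can_delete.
Round 3: (i) [role_viewer ∧ can_delete → ip_allowlisted]; (ix) [can_delete → sso_linked]. Adds ip_allowlisted, sso_linked.
Round 4: (ii) [sso_linked → can_read]. Adds can_read.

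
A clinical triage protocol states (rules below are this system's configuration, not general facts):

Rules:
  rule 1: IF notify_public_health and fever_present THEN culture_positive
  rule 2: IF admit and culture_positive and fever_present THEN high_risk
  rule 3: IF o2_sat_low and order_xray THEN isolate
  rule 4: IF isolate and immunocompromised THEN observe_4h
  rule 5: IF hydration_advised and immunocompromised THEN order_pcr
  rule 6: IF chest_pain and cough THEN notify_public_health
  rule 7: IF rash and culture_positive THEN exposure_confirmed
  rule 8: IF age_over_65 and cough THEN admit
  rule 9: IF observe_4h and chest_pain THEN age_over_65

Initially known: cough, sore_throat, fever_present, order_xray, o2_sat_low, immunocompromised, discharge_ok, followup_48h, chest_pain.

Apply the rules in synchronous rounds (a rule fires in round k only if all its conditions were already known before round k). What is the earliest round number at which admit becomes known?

Round 1 fires rule 3, rule 6, giving isolate, notify_public_health.
Round 2 fires rule 1, rule 4, giving culture_positive, observe_4h.
Round 3 fires rule 9, giving age_over_65.
Round 4 fires rule 8, giving admit.
admit first appears in round 4.

4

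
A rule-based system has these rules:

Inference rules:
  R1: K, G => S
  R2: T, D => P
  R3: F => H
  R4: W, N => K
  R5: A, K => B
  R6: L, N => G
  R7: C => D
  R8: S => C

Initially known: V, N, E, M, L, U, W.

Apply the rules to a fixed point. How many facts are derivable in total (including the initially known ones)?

Round 1: R4 [W, N => K]; R6 [L, N => G]. New: K, G.
Round 2: R1 [K, G => S]. New: S.
Round 3: R8 [S => C]. New: C.
Round 4: R7 [C => D]. New: D.
Closure: {C, D, E, G, K, L, M, N, S, U, V, W} — 12 facts.

12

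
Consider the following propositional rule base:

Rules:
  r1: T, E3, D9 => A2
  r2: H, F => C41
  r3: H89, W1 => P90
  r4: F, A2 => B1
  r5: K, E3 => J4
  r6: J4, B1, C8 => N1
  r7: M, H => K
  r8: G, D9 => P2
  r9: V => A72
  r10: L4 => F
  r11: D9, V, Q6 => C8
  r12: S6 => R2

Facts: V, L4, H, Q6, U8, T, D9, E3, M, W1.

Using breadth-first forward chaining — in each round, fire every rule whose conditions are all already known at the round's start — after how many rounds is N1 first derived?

3

Round 1 fires r1, r7, r9, r10, r11, giving A2, K, A72, F, C8.
Round 2 fires r2, r4, r5, giving C41, B1, J4.
Round 3 fires r6, giving N1.
N1 first appears in round 3.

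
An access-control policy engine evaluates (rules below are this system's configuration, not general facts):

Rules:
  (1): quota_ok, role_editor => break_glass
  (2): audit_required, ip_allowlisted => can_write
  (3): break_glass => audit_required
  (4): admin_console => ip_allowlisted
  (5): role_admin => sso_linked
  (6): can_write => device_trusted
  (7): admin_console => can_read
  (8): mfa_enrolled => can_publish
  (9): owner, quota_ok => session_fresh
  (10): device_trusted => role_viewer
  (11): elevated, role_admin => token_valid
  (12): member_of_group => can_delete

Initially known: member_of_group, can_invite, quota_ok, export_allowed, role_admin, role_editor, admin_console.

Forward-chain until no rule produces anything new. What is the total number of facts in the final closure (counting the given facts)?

16

Round 1: (1) [quota_ok, role_editor => break_glass]; (4) [admin_console => ip_allowlisted]; (5) [role_admin => sso_linked]; (7) [admin_console => can_read]; (12) [member_of_group => can_delete]. Adds break_glass, ip_allowlisted, sso_linked, can_read, can_delete.
Round 2: (3) [break_glass => audit_required]. Adds audit_required.
Round 3: (2) [audit_required, ip_allowlisted => can_write]. Adds can_write.
Round 4: (6) [can_write => device_trusted]. Adds device_trusted.
Round 5: (10) [device_trusted => role_viewer]. Adds role_viewer.
Closure: {admin_console, audit_required, break_glass, can_delete, can_invite, can_read, can_write, device_trusted, export_allowed, ip_allowlisted, member_of_group, quota_ok, role_admin, role_editor, role_viewer, sso_linked} — 16 facts.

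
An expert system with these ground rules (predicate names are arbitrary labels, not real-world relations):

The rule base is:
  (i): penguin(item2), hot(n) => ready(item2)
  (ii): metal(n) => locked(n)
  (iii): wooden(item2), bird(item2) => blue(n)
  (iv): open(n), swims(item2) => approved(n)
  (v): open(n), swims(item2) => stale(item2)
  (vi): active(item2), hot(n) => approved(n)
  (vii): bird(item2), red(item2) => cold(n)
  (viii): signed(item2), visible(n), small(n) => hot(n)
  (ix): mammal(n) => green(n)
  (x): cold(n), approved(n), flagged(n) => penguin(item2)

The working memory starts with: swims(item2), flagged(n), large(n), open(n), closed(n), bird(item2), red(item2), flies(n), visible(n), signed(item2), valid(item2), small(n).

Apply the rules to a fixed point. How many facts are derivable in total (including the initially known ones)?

18

Round 1: (iv) [open(n), swims(item2) => approved(n)]; (v) [open(n), swims(item2) => stale(item2)]; (vii) [bird(item2), red(item2) => cold(n)]; (viii) [signed(item2), visible(n), small(n) => hot(n)]. Adds approved(n), stale(item2), cold(n), hot(n).
Round 2: (x) [cold(n), approved(n), flagged(n) => penguin(item2)]. Adds penguin(item2).
Round 3: (i) [penguin(item2), hot(n) => ready(item2)]. Adds ready(item2).
Closure: {approved(n), bird(item2), closed(n), cold(n), flagged(n), flies(n), hot(n), large(n), open(n), penguin(item2), ready(item2), red(item2), signed(item2), small(n), stale(item2), swims(item2), valid(item2), visible(n)} — 18 facts.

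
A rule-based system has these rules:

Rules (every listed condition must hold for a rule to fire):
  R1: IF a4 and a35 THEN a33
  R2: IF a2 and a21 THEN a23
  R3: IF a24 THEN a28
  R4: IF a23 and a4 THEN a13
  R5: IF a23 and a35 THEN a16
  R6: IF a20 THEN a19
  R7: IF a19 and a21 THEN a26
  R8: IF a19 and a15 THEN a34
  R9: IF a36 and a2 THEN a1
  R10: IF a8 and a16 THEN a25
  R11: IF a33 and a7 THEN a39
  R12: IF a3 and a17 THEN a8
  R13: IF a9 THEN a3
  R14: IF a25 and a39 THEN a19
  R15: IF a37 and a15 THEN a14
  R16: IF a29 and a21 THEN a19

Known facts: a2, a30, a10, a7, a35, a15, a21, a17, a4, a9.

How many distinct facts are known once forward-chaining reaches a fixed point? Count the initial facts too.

Round 1: R1 [IF a4 and a35 THEN a33]; R2 [IF a2 and a21 THEN a23]; R13 [IF a9 THEN a3]. New: a33, a23, a3.
Round 2: R4 [IF a23 and a4 THEN a13]; R5 [IF a23 and a35 THEN a16]; R11 [IF a33 and a7 THEN a39]; R12 [IF a3 and a17 THEN a8]. New: a13, a16, a39, a8.
Round 3: R10 [IF a8 and a16 THEN a25]. New: a25.
Round 4: R14 [IF a25 and a39 THEN a19]. New: a19.
Round 5: R7 [IF a19 and a21 THEN a26]; R8 [IF a19 and a15 THEN a34]. New: a26, a34.
Closure: {a10, a13, a15, a16, a17, a19, a2, a21, a23, a25, a26, a3, a30, a33, a34, a35, a39, a4, a7, a8, a9} — 21 facts.

21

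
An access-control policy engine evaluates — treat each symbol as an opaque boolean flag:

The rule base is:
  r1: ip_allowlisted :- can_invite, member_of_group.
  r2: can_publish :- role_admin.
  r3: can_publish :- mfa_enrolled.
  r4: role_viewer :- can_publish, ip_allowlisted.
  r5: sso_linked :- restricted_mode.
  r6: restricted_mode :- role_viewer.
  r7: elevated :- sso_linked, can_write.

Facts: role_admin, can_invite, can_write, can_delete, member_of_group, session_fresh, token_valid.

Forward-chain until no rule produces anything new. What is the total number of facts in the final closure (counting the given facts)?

Round 1 — r1, r2, derive ip_allowlisted, can_publish.
Round 2 — r4, derive role_viewer.
Round 3 — r6, derive restricted_mode.
Round 4 — r5, derive sso_linked.
Round 5 — r7, derive elevated.
Closure: {can_delete, can_invite, can_publish, can_write, elevated, ip_allowlisted, member_of_group, restricted_mode, role_admin, role_viewer, session_fresh, sso_linked, token_valid} — 13 facts.

13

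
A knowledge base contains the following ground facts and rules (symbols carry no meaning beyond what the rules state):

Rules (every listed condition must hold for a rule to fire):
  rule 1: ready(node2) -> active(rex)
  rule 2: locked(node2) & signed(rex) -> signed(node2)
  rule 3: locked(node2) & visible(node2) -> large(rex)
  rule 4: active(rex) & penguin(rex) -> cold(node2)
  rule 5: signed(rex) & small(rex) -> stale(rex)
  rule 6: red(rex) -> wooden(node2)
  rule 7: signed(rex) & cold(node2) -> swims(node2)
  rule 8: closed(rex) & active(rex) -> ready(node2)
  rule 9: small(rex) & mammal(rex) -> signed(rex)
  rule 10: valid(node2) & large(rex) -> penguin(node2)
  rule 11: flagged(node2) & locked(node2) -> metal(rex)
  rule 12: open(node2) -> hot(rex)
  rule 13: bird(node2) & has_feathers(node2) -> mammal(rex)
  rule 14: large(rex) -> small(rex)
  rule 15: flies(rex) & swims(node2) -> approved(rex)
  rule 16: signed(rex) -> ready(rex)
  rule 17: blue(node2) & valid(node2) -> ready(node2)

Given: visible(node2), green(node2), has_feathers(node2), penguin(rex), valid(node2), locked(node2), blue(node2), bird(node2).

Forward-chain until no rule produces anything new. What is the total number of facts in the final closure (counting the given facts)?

Round 1: rule 3 [locked(node2) & visible(node2) -> large(rex)]; rule 13 [bird(node2) & has_feathers(node2) -> mammal(rex)]; rule 17 [blue(node2) & valid(node2) -> ready(node2)]. Adds large(rex), mammal(rex), ready(node2).
Round 2: rule 1 [ready(node2) -> active(rex)]; rule 10 [valid(node2) & large(rex) -> penguin(node2)]; rule 14 [large(rex) -> small(rex)]. Adds active(rex), penguin(node2), small(rex).
Round 3: rule 4 [active(rex) & penguin(rex) -> cold(node2)]; rule 9 [small(rex) & mammal(rex) -> signed(rex)]. Adds cold(node2), signed(rex).
Round 4: rule 2 [locked(node2) & signed(rex) -> signed(node2)]; rule 5 [signed(rex) & small(rex) -> stale(rex)]; rule 7 [signed(rex) & cold(node2) -> swims(node2)]; rule 16 [signed(rex) -> ready(rex)]. Adds signed(node2), stale(rex), swims(node2), ready(rex).
Closure: {active(rex), bird(node2), blue(node2), cold(node2), green(node2), has_feathers(node2), large(rex), locked(node2), mammal(rex), penguin(node2), penguin(rex), ready(node2), ready(rex), signed(node2), signed(rex), small(rex), stale(rex), swims(node2), valid(node2), visible(node2)} — 20 facts.

20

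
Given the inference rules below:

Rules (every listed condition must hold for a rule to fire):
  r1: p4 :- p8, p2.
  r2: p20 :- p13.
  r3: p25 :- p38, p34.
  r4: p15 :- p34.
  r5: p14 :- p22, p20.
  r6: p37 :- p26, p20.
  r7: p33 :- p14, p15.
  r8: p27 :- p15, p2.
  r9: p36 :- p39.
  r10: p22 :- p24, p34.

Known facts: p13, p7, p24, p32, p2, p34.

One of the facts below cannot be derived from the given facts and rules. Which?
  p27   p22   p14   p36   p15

Round 1: r2 [p20 :- p13.]; r4 [p15 :- p34.]; r10 [p22 :- p24, p34.]. Adds p20, p15, p22.
Round 2: r5 [p14 :- p22, p20.]; r8 [p27 :- p15, p2.]. Adds p14, p27.
Round 3: r7 [p33 :- p14, p15.]. Adds p33.
Derived: p27 (round 2), p14 (round 2), p22 (round 1), p15 (round 1). p36 never appears in any round.

p36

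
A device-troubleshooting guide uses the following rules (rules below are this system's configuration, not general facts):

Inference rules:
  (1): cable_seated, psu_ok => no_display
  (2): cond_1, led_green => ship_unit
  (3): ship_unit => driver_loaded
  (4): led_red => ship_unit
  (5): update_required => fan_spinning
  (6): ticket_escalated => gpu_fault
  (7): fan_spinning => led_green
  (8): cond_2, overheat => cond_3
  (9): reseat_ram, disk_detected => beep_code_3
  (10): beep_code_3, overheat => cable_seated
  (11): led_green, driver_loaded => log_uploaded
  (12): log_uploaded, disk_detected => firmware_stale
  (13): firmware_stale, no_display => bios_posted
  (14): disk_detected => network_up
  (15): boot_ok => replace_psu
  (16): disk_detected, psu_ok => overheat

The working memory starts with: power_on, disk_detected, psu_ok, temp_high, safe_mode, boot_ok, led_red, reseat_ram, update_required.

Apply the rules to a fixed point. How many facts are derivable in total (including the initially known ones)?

Round 1 — (4), (5), (9), (14), (15), (16), derive ship_unit, fan_spinning, beep_code_3, network_up, replace_psu, overheat.
Round 2 — (3), (7), (10), derive driver_loaded, led_green, cable_seated.
Round 3 — (1), (11), derive no_display, log_uploaded.
Round 4 — (12), derive firmware_stale.
Round 5 — (13), derive bios_posted.
Closure: {beep_code_3, bios_posted, boot_ok, cable_seated, disk_detected, driver_loaded, fan_spinning, firmware_stale, led_green, led_red, log_uploaded, network_up, no_display, overheat, power_on, psu_ok, replace_psu, reseat_ram, safe_mode, ship_unit, temp_high, update_required} — 22 facts.

22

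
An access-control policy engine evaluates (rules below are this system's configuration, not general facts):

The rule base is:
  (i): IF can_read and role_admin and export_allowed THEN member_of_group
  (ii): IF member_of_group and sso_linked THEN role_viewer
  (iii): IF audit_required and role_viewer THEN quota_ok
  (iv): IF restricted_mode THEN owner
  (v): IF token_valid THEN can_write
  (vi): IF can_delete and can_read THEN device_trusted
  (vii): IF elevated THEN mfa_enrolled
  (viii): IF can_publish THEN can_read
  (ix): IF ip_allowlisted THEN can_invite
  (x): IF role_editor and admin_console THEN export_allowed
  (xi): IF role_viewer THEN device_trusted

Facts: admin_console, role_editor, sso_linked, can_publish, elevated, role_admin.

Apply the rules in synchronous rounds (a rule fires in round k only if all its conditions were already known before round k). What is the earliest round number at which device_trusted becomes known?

[1] (vii) [IF elevated THEN mfa_enrolled]; (viii) [IF can_publish THEN can_read]; (x) [IF role_editor and admin_console THEN export_allowed]. ⇒ new: mfa_enrolled, can_read, export_allowed.
[2] (i) [IF can_read and role_admin and export_allowed THEN member_of_group]. ⇒ new: member_of_group.
[3] (ii) [IF member_of_group and sso_linked THEN role_viewer]. ⇒ new: role_viewer.
[4] (xi) [IF role_viewer THEN device_trusted]. ⇒ new: device_trusted.
device_trusted first appears in round 4.

4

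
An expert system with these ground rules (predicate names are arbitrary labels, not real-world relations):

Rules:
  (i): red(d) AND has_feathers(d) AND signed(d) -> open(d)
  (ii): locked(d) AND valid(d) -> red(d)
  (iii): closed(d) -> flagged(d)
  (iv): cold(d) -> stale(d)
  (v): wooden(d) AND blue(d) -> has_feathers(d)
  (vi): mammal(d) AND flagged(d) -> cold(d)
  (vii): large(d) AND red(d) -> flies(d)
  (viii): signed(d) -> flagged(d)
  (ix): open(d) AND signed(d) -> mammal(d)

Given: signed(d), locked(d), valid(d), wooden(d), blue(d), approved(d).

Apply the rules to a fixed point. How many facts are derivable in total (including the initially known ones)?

13

[1] (ii) [locked(d) AND valid(d) -> red(d)]; (v) [wooden(d) AND blue(d) -> has_feathers(d)]; (viii) [signed(d) -> flagged(d)]. ⇒ new: red(d), has_feathers(d), flagged(d).
[2] (i) [red(d) AND has_feathers(d) AND signed(d) -> open(d)]. ⇒ new: open(d).
[3] (ix) [open(d) AND signed(d) -> mammal(d)]. ⇒ new: mammal(d).
[4] (vi) [mammal(d) AND flagged(d) -> cold(d)]. ⇒ new: cold(d).
[5] (iv) [cold(d) -> stale(d)]. ⇒ new: stale(d).
Closure: {approved(d), blue(d), cold(d), flagged(d), has_feathers(d), locked(d), mammal(d), open(d), red(d), signed(d), stale(d), valid(d), wooden(d)} — 13 facts.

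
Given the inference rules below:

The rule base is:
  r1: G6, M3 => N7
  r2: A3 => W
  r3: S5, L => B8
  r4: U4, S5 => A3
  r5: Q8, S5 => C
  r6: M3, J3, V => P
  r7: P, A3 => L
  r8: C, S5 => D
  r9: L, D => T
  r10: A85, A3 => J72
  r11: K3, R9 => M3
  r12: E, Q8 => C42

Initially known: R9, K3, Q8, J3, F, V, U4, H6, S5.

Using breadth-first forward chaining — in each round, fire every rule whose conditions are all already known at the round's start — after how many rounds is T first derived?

[1] r4 [U4, S5 => A3]; r5 [Q8, S5 => C]; r11 [K3, R9 => M3]. ⇒ new: A3, C, M3.
[2] r2 [A3 => W]; r6 [M3, J3, V => P]; r8 [C, S5 => D]. ⇒ new: W, P, D.
[3] r7 [P, A3 => L]. ⇒ new: L.
[4] r3 [S5, L => B8]; r9 [L, D => T]. ⇒ new: B8, T.
T first appears in round 4.

4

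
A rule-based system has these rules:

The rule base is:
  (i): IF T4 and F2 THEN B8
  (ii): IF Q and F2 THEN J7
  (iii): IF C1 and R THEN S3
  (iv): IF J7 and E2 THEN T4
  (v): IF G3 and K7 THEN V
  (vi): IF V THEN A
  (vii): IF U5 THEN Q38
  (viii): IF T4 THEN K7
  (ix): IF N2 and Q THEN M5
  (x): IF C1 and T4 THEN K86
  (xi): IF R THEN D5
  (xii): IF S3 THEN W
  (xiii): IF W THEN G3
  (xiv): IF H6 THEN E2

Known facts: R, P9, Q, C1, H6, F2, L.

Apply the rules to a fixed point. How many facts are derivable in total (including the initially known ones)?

Round 1 fires (ii), (iii), (xi), (xiv), giving J7, S3, D5, E2.
Round 2 fires (iv), (xii), giving T4, W.
Round 3 fires (i), (viii), (x), (xiii), giving B8, K7, K86, G3.
Round 4 fires (v), giving V.
Round 5 fires (vi), giving A.
Closure: {A, B8, C1, D5, E2, F2, G3, H6, J7, K7, K86, L, P9, Q, R, S3, T4, V, W} — 19 facts.

19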